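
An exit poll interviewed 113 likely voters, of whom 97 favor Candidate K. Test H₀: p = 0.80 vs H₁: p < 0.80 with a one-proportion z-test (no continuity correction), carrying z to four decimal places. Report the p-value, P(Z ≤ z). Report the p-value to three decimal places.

The sample proportion is 97/113 = 0.85841.
Null standard error: √(0.80·0.20/113) = √0.001415929 = 0.037629.
z = (p̂ − p₀)/SE = (97/113 − 0.80)/0.037629 ≈ 1.5522.
From the standard normal, P(Z ≤ z) = 0.940.

p-value = 0.940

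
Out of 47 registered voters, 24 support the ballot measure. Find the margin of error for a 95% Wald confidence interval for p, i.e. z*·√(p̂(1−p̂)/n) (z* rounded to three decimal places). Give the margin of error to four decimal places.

ME = 0.1429

Sample proportion p̂ = 24/47 = 0.51064.
SE(p̂) = √(0.51064·0.48936/47) = 0.072916.
z* = 1.960 at the 95% level.
So ME = 0.1429.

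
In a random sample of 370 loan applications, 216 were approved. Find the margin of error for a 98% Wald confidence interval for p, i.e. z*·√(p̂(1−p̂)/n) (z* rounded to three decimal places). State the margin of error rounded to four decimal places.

ME = 0.0596

Sample proportion p̂ = 216/370 = 0.58378.
Standard error of p̂: √(0.242980/370) = √0.000656703 = 0.025626.
For 98% confidence, z* = 2.326.
Margin of error = z*·SE = 2.326 × 0.025626 = 0.0596.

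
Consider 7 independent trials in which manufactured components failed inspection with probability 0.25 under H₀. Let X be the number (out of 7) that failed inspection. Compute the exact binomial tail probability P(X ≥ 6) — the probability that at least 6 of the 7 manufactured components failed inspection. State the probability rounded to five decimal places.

X ~ Binomial(n=7, p=0.25).
P(X ≥ 6) = C(7,6)·0.25^6·0.75^1 + C(7,7)·0.25^7·0.75^0.
= 0.001282 + 0.000061 = 0.00134.

P = 0.00134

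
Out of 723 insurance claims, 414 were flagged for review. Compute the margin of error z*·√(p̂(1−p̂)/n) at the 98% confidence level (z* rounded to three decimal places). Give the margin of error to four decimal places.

Sample proportion p̂ = 414/723 = 0.57261.
SE = √(p̂(1−p̂)/n) = √(0.244727/723) = 0.018398.
The 98% critical value is z* = 2.326.
So ME = 0.0428.

ME = 0.0428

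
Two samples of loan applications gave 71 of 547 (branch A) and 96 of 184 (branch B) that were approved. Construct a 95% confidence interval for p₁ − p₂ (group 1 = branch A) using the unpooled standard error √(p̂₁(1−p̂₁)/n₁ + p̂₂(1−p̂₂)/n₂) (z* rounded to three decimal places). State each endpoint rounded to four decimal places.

p̂₁ = 0.12980, p̂₂ = 0.52174, so the observed difference is -0.39194.
Unpooled SE = √(p̂₁(1−p̂₁)/n₁ + p̂₂(1−p̂₂)/n₂) = √(0.000206492 + 0.001356127) = 0.039530.
The 95% critical value is z* = 1.960. Margin of error = 0.07748.
Interval: -0.39194 ± 0.07748 → (-0.4694, -0.3145).

(-0.4694, -0.3145)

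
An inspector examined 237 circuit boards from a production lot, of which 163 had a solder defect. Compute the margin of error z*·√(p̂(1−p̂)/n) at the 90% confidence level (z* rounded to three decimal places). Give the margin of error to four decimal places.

Sample proportion p̂ = 163/237 = 0.68776.
SE(p̂) = √(0.68776·0.31224/237) = 0.030101.
The 90% critical value is z* = 1.645.
So ME = 0.0495.

ME = 0.0495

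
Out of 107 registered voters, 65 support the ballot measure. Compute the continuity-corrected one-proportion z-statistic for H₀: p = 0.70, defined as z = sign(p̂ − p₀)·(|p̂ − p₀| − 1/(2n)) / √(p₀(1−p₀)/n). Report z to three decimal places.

Sample proportion p̂ = 65/107 = 0.60748. p̂ − p₀ = -0.092523.
1/(2n) = 0.004673.
Corrected numerator: |-0.092523| − 0.004673 = 0.087850.
Under H₀, SE = √(p₀(1−p₀)/n) = √(0.70·0.30/107) = √0.001962617 = 0.044301.
z = (−)0.087850/0.044301 = -1.983.

z = -1.983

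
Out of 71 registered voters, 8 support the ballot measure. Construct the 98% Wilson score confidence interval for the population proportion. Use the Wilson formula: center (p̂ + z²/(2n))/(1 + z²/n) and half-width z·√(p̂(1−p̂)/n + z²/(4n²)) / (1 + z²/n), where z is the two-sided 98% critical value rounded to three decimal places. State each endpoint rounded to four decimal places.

Here p̂ = 8/71 = 0.11268 and z = 2.326 (z² = 5.410276).
1 + z²/n = 1.076201.
Adjusted center: (0.11268 + z²/(2n))/1.076201 = 0.14010.
Radicand: p̂(1−p̂)/n + z²/(4n²) = 0.001408171 + 0.000268314 = 0.001676485.
Half-width = z·√(radicand)/denom = 2.326·0.040945/1.076201 = 0.08849.
So the interval runs from 0.0516 to 0.2286.

(0.0516, 0.2286)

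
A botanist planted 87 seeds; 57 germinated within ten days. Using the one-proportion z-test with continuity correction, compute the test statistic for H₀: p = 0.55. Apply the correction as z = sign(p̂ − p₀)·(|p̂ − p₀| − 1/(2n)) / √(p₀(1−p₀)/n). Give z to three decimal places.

The sample proportion is 57/87 = 0.65517. p̂ − p₀ = 0.105172.
1/(2n) = 0.005747.
Corrected numerator: |0.105172| − 0.005747 = 0.099425.
SE₀ = √(0.55·0.45/87) = 0.053337.
z = +0.099425/0.053337 = 1.864.

z = 1.864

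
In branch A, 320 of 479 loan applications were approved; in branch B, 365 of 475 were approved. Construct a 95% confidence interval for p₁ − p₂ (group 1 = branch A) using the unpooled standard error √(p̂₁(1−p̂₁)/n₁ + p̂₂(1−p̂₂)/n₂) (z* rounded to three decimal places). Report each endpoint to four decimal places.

(-0.1571, -0.0436)

p̂₁ = 0.66806, p̂₂ = 0.76842, so the observed difference is -0.10036.
SE = √(0.000462957 + 0.000374632) = √0.000837589 = 0.028941.
For 95% confidence, z* = 1.960. Margin of error = 0.05672.
CI: -0.10036 ± 0.05672 = (-0.1571, -0.0436).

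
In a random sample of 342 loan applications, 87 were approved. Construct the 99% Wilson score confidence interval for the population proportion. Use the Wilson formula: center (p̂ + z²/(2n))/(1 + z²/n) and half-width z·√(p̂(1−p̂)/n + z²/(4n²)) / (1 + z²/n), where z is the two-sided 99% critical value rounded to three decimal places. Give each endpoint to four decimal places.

(0.1988, 0.3193)

Here p̂ = 87/342 = 0.25439 and z = 2.576 (z² = 6.635776).
Denominator 1 + z²/n = 1 + 6.635776/342 = 1.019403.
Center = (0.25439 + 0.009701)/1.019403 = 0.25906.
Radicand: p̂(1−p̂)/n + z²/(4n²) = 0.000554602 + 0.000014183 = 0.000568785.
Half-width = z·√(radicand)/denom = 2.576·0.023849/1.019403 = 0.06027.
CI: 0.25906 ± 0.06027 = (0.1988, 0.3193).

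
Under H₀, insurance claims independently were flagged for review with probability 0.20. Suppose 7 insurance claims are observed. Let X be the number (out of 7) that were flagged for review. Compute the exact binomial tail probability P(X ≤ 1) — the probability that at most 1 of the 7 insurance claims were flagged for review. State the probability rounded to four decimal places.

P = 0.5767

X is binomial with n = 7 and p = 0.20.
P(X ≤ 1) = C(7,0)·0.20^0·0.80^7 + C(7,1)·0.20^1·0.80^6.
= 0.209715 + 0.367002 = 0.5767.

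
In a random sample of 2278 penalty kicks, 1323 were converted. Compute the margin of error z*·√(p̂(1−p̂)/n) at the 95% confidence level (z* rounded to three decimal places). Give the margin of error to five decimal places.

ME = 0.02026

Sample proportion p̂ = 1323/2278 = 0.58077.
Standard error of p̂: √(0.243476/2278) = √0.000106881 = 0.010338.
z* = 1.960 at the 95% level.
Margin of error = z*·SE = 1.960 × 0.010338 = 0.02026.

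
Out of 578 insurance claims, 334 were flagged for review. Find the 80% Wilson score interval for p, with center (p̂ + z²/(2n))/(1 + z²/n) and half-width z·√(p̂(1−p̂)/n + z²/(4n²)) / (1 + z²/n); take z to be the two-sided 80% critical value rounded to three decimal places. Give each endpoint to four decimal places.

(0.5513, 0.6039)

Here p̂ = 334/578 = 0.57785 and z = 1.282 (z² = 1.643524).
Denominator 1 + z²/n = 1 + 1.643524/578 = 1.002843.
Center = (0.57785 + 0.001422)/1.002843 = 0.57763.
Radicand: p̂(1−p̂)/n + z²/(4n²) = 0.000422039 + 0.000001230 = 0.000423269.
Half-width = z·√(radicand)/denom = 1.282·0.020574/1.002843 = 0.02630.
Interval: 0.57763 ± 0.02630 → (0.5513, 0.6039).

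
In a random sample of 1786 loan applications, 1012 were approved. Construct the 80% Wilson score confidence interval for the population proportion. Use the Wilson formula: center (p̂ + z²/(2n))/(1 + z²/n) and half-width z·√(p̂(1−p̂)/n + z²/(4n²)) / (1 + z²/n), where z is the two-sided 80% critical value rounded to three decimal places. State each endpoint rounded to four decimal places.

Here p̂ = 1012/1786 = 0.56663 and z = 1.282 (z² = 1.643524).
1 + z²/n = 1.000920.
Center = (0.56663 + 0.000460)/1.000920 = 0.56657.
Radicand: p̂(1−p̂)/n + z²/(4n²) = 0.000137492 + 0.000000129 = 0.000137621.
Half-width = z·√(radicand)/denom = 1.282·0.011731/1.000920 = 0.01503.
So the interval runs from 0.5515 to 0.5816.

(0.5515, 0.5816)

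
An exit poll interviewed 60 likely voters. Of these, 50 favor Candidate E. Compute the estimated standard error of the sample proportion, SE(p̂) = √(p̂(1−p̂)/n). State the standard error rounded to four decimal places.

SE = 0.0481

Sample proportion p̂ = 50/60 = 0.83333.
p̂(1−p̂) = 0.138891.
SE = √(0.138891/60) = 0.0481.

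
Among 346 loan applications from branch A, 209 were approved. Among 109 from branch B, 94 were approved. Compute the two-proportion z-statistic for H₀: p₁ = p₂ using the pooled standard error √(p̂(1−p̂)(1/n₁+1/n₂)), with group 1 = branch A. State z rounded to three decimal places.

Sample proportions: p̂₁ = 209/346 = 0.60405 and p̂₂ = 94/109 = 0.86239.
Pooling: p̂ = 303/455 = 0.66593.
SE = √[p̂(1−p̂)(1/n₁+1/n₂)] = √[0.66593·0.33407·(1/346+1/109)] ≈ 0.051807.
z = (p̂₁ − p̂₂)/SE = (0.60405 − 0.86239)/0.051807 = -0.25834/0.051807 = -4.987.

z = -4.987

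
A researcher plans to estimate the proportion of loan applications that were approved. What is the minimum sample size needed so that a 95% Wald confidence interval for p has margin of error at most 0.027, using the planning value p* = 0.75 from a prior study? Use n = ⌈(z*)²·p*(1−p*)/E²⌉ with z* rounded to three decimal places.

n = 989

z* = 1.960 at the 95% level.
p*(1−p*) = 0.75·0.25 = 0.1875.
(z*)²·p*(1−p*)/E² = 3.841600·0.1875/0.000729 = 988.066.
Rounding up, n = 989.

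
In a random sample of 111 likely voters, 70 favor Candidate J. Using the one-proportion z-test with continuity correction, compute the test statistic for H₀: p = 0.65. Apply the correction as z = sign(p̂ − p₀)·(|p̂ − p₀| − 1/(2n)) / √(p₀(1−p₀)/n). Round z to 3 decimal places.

Sample proportion p̂ = 70/111 = 0.63063. p̂ − p₀ = -0.019369.
1/(2n) = 0.004505.
Corrected numerator: |-0.019369| − 0.004505 = 0.014864.
Under H₀, SE = √(p₀(1−p₀)/n) = √(0.65·0.35/111) = √0.002049550 = 0.045272.
z = −0.014864/0.045272 = -0.328.

z = -0.328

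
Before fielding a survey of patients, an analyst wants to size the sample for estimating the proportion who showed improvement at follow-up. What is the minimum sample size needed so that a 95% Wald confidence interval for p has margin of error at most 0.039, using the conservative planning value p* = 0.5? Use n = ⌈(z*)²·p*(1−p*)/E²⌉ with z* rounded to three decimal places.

The 95% critical value is z* = 1.960.
p*(1−p*) = 0.50·0.50 = 0.2500.
(z*)²·p*(1−p*)/E² = 3.841600·0.2500/0.001521 = 631.427.
Rounding up, n = 632.

n = 632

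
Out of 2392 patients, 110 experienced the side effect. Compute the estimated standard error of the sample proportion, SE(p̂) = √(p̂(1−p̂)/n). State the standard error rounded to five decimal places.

SE = 0.00428

p̂ = 110/2392 = 0.04599.
p̂(1−p̂) = 0.043875.
Dividing by n and taking the root: √0.000018342 = 0.00428.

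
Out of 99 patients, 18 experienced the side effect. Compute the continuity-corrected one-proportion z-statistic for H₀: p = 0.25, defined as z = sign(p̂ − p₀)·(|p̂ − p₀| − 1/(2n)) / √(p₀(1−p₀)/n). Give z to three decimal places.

p̂ = 18/99 = 0.18182. p̂ − p₀ = -0.068182.
Continuity correction 1/(2n) = 1/198 = 0.005051.
Corrected numerator: |-0.068182| − 0.005051 = 0.063131.
Null standard error: √(0.25·0.75/99) = √0.001893939 = 0.043519.
z = −0.063131/0.043519 = -1.451.

z = -1.451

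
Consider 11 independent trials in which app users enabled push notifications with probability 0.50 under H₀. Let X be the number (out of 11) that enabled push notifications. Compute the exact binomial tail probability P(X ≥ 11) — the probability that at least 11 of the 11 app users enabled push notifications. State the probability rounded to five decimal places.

P = 0.00049

X is binomial with n = 11 and p = 0.50.
P(X ≥ 11) = C(11,11)·0.50^11·0.50^0.
= 0.000488 = 0.00049.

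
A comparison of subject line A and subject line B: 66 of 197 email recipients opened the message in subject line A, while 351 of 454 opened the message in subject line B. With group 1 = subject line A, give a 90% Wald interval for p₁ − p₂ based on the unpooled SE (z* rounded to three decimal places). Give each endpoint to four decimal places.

p̂₁ = 66/197 = 0.33503, p̂₂ = 351/454 = 0.77313; p̂₁ − p̂₂ = -0.43810.
SE = √(0.001130880 + 0.000386346) = √0.001517226 = 0.038952.
The 90% critical value is z* = 1.645. Margin of error = 0.06408.
Interval: -0.43810 ± 0.06408 → (-0.5022, -0.3740).

(-0.5022, -0.3740)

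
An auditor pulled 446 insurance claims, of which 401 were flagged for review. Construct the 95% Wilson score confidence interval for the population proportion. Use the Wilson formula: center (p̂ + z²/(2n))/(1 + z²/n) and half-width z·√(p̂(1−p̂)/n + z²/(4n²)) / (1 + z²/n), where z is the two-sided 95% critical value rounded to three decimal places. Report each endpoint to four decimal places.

(0.8677, 0.9237)

Here p̂ = 401/446 = 0.89910 and z = 1.960 (z² = 3.841600).
Denominator 1 + z²/n = 1 + 3.841600/446 = 1.008613.
Center = (0.89910 + 0.004307)/1.008613 = 0.89569.
Radicand: p̂(1−p̂)/n + z²/(4n²) = 0.000203401 + 0.000004828 = 0.000208229.
Half-width = z·√(radicand)/denom = 1.960·0.014430/1.008613 = 0.02804.
Interval: 0.89569 ± 0.02804 → (0.8677, 0.9237).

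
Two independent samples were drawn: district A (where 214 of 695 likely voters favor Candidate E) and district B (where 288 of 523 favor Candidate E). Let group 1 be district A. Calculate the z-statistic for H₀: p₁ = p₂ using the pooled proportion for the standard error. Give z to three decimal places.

z = -8.520

p̂₁ = 214/695 = 0.30791, p̂₂ = 288/523 = 0.55067.
Pooling: p̂ = 502/1218 = 0.41215.
Pooled SE = √[0.2422826·0.00335089] ≈ 0.028493.
z = -0.24276/0.028493 = -8.520.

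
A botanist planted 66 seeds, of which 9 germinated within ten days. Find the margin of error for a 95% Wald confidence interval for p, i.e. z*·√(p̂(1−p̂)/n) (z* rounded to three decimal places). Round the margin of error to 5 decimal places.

ME = 0.08279

The sample proportion is 9/66 = 0.13636.
SE = √(p̂(1−p̂)/n) = √(0.117769/66) = 0.042242.
The 95% critical value is z* = 1.960.
ME = 1.960·0.042242 = 0.08279.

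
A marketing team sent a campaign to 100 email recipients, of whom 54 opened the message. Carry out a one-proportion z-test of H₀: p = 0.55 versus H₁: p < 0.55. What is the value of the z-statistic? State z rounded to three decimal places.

p̂ = 54/100 = 0.54000.
Null standard error: √(0.55·0.45/100) = √0.002475000 = 0.049749.
z = (0.54000 − 0.55)/0.049749 = -0.01000/0.049749 = -0.201.

z = -0.201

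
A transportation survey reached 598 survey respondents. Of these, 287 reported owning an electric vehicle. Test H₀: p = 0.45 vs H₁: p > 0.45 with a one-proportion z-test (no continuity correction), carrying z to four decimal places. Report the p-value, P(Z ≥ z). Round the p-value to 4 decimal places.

Sample proportion p̂ = 287/598 = 0.47993.
Under H₀, SE = √(p₀(1−p₀)/n) = √(0.45·0.55/598) = √0.000413880 = 0.020344.
Test statistic (full precision, shown to 4 dp): z = (287/598 − 0.45)/SE₀ ≈ 1.4713.
From the standard normal, P(Z ≥ z) = 0.0706.

p-value = 0.0706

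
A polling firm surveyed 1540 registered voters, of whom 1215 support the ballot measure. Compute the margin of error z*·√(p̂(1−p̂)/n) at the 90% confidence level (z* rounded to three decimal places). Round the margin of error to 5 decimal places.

With x = 1215 successes in n = 1540, p̂ = 0.78896.
SE = √(p̂(1−p̂)/n) = √(0.166502/1540) = 0.010398.
z* = 1.645 at the 90% level.
Margin of error = z*·SE = 1.645 × 0.010398 = 0.01710.

ME = 0.01710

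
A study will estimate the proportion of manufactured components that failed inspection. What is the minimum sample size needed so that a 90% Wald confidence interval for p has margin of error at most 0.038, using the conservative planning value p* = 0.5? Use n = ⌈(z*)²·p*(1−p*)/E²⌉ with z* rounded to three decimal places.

n = 469

The 90% critical value is z* = 1.645.
p*(1−p*) = 0.2500.
(z*)²·p*(1−p*)/E² = 2.706025·0.2500/0.001444 = 468.495.
Rounding up, n = 469.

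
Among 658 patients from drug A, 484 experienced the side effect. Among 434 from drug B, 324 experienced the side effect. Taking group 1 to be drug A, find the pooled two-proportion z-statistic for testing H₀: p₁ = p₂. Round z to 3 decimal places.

Sample proportions: p̂₁ = 484/658 = 0.73556 and p̂₂ = 324/434 = 0.74654.
Pooling: p̂ = 808/1092 = 0.73993.
SE = √[p̂(1−p̂)(1/n₁+1/n₂)] = √[0.73993·0.26007·(1/658+1/434)] ≈ 0.027127.
z = (p̂₁ − p̂₂)/SE = (0.73556 − 0.74654)/0.027127 = -0.01098/0.027127 = -0.405.

z = -0.405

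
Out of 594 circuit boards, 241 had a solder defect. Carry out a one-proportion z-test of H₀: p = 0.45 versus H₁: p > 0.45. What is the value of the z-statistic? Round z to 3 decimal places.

z = -2.169

Sample proportion p̂ = 241/594 = 0.40572.
SE₀ = √(0.45·0.55/594) = 0.020412.
z = (0.40572 − 0.45)/0.020412 = -0.04428/0.020412 = -2.169.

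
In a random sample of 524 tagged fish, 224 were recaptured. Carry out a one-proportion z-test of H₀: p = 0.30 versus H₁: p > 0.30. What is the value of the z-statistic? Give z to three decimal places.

z = 6.368

With x = 224 successes in n = 524, p̂ = 0.42748.
Null standard error: √(0.30·0.70/524) = √0.000400763 = 0.020019.
Test statistic: z = 0.12748/0.020019 = 6.368.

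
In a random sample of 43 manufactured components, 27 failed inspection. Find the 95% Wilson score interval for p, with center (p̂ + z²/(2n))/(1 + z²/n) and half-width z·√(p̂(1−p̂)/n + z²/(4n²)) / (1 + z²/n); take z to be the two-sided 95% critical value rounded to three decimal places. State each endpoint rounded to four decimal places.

p̂ = 27/43 = 0.62791; z = 1.960, so z² = 3.841600.
1 + z²/n = 1.089340.
Adjusted center: (0.62791 + z²/(2n))/1.089340 = 0.61742.
Radicand: p̂(1−p̂)/n + z²/(4n²) = 0.005433484 + 0.000519416 = 0.005952900.
Half-width = z·√(radicand)/denom = 1.960·0.077155/1.089340 = 0.13882.
So the interval runs from 0.4786 to 0.7562.

(0.4786, 0.7562)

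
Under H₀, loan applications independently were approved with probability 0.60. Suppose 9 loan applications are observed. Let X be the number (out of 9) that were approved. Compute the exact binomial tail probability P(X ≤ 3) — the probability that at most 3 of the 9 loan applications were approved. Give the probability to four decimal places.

X ~ Binomial(n=9, p=0.60).
P(X ≤ 3) = C(9,0)·0.60^0·0.40^9 + C(9,1)·0.60^1·0.40^8 + C(9,2)·0.60^2·0.40^7 + C(9,3)·0.60^3·0.40^6.
= 0.000262 + 0.003539 + 0.021234 + 0.074318 = 0.0994.

P = 0.0994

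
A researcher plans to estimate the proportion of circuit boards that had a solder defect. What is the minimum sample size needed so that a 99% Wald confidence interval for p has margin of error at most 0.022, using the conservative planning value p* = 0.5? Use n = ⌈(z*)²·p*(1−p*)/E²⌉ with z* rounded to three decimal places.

For 99% confidence, z* = 2.576.
p*(1−p*) = 0.50·0.50 = 0.2500.
Required n before rounding: 6.635776 × 0.2500 / 0.022² = 3427.570.
⌈3427.570⌉ = 3428.

n = 3428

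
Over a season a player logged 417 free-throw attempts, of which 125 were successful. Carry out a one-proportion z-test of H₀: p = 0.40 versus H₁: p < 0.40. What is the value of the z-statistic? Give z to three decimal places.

p̂ = 125/417 = 0.29976.
SE₀ = √(0.40·0.60/417) = 0.023990.
z = (0.29976 − 0.40)/0.023990 = -0.10024/0.023990 = -4.178.

z = -4.178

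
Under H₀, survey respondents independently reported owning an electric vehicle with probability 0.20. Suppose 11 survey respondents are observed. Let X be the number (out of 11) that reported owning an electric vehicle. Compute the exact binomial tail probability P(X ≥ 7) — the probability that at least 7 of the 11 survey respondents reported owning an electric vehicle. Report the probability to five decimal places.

X is binomial with n = 11 and p = 0.20.
P(X ≥ 7) = Σ_{j=7}^{11} C(11,j)·0.20^j·0.80^{11−j}.
= 0.001730 + 0.000216 + 0.000018 + 0.000001 + 0.000000 = 0.00197.

P = 0.00197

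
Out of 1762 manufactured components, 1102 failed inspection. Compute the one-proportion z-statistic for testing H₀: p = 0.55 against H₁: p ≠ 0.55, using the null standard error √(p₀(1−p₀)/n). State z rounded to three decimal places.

The sample proportion is 1102/1762 = 0.62543.
SE₀ = √(0.55·0.45/1762) = 0.011852.
z = (p̂ − p₀)/SE = (0.62543 − 0.55)/0.011852 = 6.364.

z = 6.364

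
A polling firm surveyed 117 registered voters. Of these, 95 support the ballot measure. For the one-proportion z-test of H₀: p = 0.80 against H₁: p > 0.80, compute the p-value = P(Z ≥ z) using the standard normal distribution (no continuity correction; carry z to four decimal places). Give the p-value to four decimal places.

Sample proportion p̂ = 95/117 = 0.81197.
SE₀ = √(0.80·0.20/117) = 0.036980.
Test statistic (full precision, shown to 4 dp): z = (95/117 − 0.80)/SE₀ ≈ 0.3236.
p-value = P(Z ≥ z) with z = 0.3236 → 0.3731.

p-value = 0.3731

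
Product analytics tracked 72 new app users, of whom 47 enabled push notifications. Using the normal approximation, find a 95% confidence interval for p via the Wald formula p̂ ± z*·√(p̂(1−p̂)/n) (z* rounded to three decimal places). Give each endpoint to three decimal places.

(0.543, 0.763)

p̂ = 47/72 = 0.65278.
SE = √(p̂(1−p̂)/n) = √(0.226659/72) = 0.056107.
z* = 1.960 at the 95% level.
Margin of error: 1.960 × 0.056107 = 0.10997.
Interval: 0.65278 ± 0.10997 → (0.543, 0.763).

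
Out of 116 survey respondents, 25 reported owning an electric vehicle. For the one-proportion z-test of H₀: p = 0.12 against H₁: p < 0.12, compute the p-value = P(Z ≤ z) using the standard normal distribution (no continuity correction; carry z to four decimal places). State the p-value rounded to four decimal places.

p-value = 0.9992

With x = 25 successes in n = 116, p̂ = 0.21552.
Null standard error: √(0.12·0.88/116) = √0.000910345 = 0.030172.
Test statistic (full precision, shown to 4 dp): z = (25/116 − 0.12)/SE₀ ≈ 3.1658.
From the standard normal, P(Z ≤ z) = 0.9992.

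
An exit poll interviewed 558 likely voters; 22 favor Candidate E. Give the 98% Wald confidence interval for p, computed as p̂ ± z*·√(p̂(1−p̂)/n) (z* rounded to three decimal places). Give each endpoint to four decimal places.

(0.0203, 0.0586)

p̂ = 22/558 = 0.03943.
SE = √(p̂(1−p̂)/n) = √(0.037872/558) = 0.008238.
z* = 2.326 at the 98% level.
Margin = 2.326·0.008238 = 0.01916.
Interval: 0.03943 ± 0.01916 → (0.0203, 0.0586).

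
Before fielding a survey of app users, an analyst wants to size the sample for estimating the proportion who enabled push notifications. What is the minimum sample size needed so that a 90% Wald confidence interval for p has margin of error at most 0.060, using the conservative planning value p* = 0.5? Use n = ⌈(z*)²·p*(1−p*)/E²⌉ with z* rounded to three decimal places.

n = 188

z* = 1.645 at the 90% level.
p*(1−p*) = 0.2500.
(z*)²·p*(1−p*)/E² = 2.706025·0.2500/0.003600 = 187.918.
⌈187.918⌉ = 188.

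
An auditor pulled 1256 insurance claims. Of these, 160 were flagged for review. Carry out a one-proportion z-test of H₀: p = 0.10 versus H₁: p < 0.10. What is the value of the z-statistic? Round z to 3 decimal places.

The sample proportion is 160/1256 = 0.12739.
SE₀ = √(0.10·0.90/1256) = 0.008465.
z = (0.12739 − 0.10)/0.008465 = 0.02739/0.008465 = 3.236.

z = 3.236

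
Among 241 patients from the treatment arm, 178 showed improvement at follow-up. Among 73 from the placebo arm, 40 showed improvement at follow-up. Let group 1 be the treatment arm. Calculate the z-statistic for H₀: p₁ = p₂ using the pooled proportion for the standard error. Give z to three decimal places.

z = 3.097

p̂₁ = 178/241 = 0.73859, p̂₂ = 40/73 = 0.54795.
Pooling: p̂ = 218/314 = 0.69427.
SE = √[p̂(1−p̂)(1/n₁+1/n₂)] = √[0.69427·0.30573·(1/241+1/73)] ≈ 0.061550.
z = 0.19064/0.061550 = 3.097.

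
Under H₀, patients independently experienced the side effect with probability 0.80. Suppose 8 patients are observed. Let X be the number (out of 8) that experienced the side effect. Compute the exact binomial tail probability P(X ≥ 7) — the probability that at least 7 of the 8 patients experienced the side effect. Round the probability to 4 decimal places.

P = 0.5033

X is binomial with n = 8 and p = 0.80.
P(X ≥ 7) = C(8,7)·0.80^7·0.20^1 + C(8,8)·0.80^8·0.20^0.
= 0.335544 + 0.167772 = 0.5033.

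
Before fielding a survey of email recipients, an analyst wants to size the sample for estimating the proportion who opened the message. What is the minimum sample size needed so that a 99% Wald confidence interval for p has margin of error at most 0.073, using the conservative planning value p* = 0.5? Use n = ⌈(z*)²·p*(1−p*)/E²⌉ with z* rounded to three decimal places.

n = 312

The 99% critical value is z* = 2.576.
p*(1−p*) = 0.2500.
(z*)²·p*(1−p*)/E² = 6.635776·0.2500/0.005329 = 311.305.
⌈311.305⌉ = 312.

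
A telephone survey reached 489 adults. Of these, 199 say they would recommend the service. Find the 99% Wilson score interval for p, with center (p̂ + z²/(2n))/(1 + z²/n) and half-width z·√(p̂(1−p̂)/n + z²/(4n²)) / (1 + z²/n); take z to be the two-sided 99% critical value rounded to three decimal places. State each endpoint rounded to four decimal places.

(0.3513, 0.4651)

p̂ = 199/489 = 0.40695; z = 2.576, so z² = 6.635776.
1 + z²/n = 1.013570.
Adjusted center: (0.40695 + z²/(2n))/1.013570 = 0.40820.
Radicand: p̂(1−p̂)/n + z²/(4n²) = 0.000493542 + 0.000006938 = 0.000500480.
Half-width = 2.576·√0.000500480/1.013570 = 0.05686.
Interval: 0.40820 ± 0.05686 → (0.3513, 0.4651).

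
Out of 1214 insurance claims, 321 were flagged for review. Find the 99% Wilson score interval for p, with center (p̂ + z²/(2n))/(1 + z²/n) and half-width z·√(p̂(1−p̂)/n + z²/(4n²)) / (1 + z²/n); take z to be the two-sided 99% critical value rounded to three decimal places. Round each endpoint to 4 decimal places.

p̂ = 321/1214 = 0.26442; z = 2.576, so z² = 6.635776.
1 + z²/n = 1.005466.
Center = (0.26442 + 0.002733)/1.005466 = 0.26570.
Radicand: p̂(1−p̂)/n + z²/(4n²) = 0.000160214 + 0.000001126 = 0.000161340.
Half-width = z·√(radicand)/denom = 2.576·0.012702/1.005466 = 0.03254.
Interval: 0.26570 ± 0.03254 → (0.2332, 0.2982).

(0.2332, 0.2982)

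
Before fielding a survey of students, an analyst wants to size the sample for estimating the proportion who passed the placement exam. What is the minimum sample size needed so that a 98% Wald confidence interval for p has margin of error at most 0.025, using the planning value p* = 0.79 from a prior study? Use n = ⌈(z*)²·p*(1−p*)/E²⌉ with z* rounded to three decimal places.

The 98% critical value is z* = 2.326.
p*(1−p*) = 0.79·0.21 = 0.1659.
Required n before rounding: 5.410276 × 0.1659 / 0.025² = 1436.104.
⌈1436.104⌉ = 1437.

n = 1437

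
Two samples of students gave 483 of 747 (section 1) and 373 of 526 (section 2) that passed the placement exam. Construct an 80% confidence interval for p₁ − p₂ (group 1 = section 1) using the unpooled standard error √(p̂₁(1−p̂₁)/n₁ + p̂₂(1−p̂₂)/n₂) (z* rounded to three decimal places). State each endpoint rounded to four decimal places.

p̂₁ = 0.64659, p̂₂ = 0.70913, so the observed difference is -0.06254.
Unpooled SE = √(p̂₁(1−p̂₁)/n₁ + p̂₂(1−p̂₂)/n₂) = √(0.000305907 + 0.000392142) = 0.026421.
For 80% confidence, z* = 1.282. Margin = 1.282·0.026421 = 0.03387.
Interval: -0.06254 ± 0.03387 → (-0.0964, -0.0287).

(-0.0964, -0.0287)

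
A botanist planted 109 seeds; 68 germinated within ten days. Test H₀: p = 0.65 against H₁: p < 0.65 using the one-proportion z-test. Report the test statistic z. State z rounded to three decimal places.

z = -0.572

p̂ = 68/109 = 0.62385.
Null standard error: √(0.65·0.35/109) = √0.002087156 = 0.045685.
z = (p̂ − p₀)/SE = (0.62385 − 0.65)/0.045685 = -0.572.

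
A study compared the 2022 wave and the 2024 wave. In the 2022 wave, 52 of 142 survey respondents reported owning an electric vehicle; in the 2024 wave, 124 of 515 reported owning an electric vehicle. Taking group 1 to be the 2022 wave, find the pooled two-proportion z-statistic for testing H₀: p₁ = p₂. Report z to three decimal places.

p̂₁ = 52/142 = 0.36620, p̂₂ = 124/515 = 0.24078.
Pooled p̂ = (52+124)/(142+515) = 176/657 = 0.26788.
Pooled SE = √[0.1961223·0.00898400] ≈ 0.041976.
z = 0.12542/0.041976 = 2.988.

z = 2.988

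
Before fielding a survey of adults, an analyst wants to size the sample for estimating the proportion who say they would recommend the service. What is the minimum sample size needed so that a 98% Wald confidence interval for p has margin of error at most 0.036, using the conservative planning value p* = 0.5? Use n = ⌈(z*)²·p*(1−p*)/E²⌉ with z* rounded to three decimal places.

z* = 2.326 at the 98% level.
p*(1−p*) = 0.2500.
Required n before rounding: 5.410276 × 0.2500 / 0.036² = 1043.649.
⌈1043.649⌉ = 1044.

n = 1044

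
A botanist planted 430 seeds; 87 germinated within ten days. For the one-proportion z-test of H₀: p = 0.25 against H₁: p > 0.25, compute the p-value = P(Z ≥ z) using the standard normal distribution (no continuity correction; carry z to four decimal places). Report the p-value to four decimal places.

The sample proportion is 87/430 = 0.20233.
SE₀ = √(0.25·0.75/430) = 0.020882.
Test statistic (full precision, shown to 4 dp): z = (87/430 − 0.25)/SE₀ ≈ -2.2831.
p-value = P(Z ≥ z) with z = -2.2831 → 0.9888.

p-value = 0.9888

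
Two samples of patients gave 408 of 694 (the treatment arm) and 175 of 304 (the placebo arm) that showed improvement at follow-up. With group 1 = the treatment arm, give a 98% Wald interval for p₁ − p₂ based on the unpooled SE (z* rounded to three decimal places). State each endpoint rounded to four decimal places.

p̂₁ = 0.58790, p̂₂ = 0.57566, so the observed difference is 0.01224.
SE = √(0.000349098 + 0.000803539) = √0.001152637 = 0.033951.
z* = 2.326 at the 98% level. Margin = 2.326·0.033951 = 0.07897.
So the interval runs from -0.0667 to 0.0912.

(-0.0667, 0.0912)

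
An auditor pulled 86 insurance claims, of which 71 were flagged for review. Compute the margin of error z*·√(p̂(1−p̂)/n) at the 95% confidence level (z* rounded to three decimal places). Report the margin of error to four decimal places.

Sample proportion p̂ = 71/86 = 0.82558.
SE = √(p̂(1−p̂)/n) = √(0.143997/86) = 0.040919.
z* = 1.960 at the 95% level.
So ME = 0.0802.

ME = 0.0802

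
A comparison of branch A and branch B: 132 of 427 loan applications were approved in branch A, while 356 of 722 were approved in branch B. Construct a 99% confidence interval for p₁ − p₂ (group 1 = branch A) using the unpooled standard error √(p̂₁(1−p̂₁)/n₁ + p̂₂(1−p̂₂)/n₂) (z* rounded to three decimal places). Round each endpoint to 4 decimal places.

(-0.2589, -0.1090)

p̂₁ = 132/427 = 0.30913, p̂₂ = 356/722 = 0.49307; p̂₁ − p̂₂ = -0.18394.
SE = √(0.000500164 + 0.000346194) = √0.000846358 = 0.029092.
The 99% critical value is z* = 2.576. Margin = 2.576·0.029092 = 0.07494.
So the interval runs from -0.2589 to -0.1090.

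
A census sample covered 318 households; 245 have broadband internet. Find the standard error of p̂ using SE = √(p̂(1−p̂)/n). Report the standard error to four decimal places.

SE = 0.0236

p̂ = 245/318 = 0.77044.
p̂(1−p̂) = 0.176862.
SE = √(0.176862/318) = 0.0236.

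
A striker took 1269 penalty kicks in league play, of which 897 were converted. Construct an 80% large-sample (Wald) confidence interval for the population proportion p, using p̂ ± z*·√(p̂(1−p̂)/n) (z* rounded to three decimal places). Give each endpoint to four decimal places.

(0.6905, 0.7232)

p̂ = 897/1269 = 0.70686.
SE = √(p̂(1−p̂)/n) = √(0.207211/1269) = 0.012778.
z* = 1.282 at the 80% level.
Margin = 1.282·0.012778 = 0.01638.
Interval: 0.70686 ± 0.01638 → (0.6905, 0.7232).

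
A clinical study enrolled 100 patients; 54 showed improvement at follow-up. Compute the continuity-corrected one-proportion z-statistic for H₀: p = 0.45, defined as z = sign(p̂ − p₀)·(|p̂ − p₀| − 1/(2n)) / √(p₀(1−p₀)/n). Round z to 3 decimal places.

The sample proportion is 54/100 = 0.54000. p̂ − p₀ = 0.090000.
1/(2n) = 0.005000.
Corrected numerator: |0.090000| − 0.005000 = 0.085000.
SE₀ = √(0.45·0.55/100) = 0.049749.
z = (+)0.085000/0.049749 = 1.709.

z = 1.709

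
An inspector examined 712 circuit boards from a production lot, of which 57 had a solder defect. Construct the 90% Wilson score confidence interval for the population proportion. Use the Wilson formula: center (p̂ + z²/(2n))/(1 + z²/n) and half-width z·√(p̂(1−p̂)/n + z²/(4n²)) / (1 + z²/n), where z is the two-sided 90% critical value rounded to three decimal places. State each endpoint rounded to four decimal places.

(0.0649, 0.0984)

Here p̂ = 57/712 = 0.08006 and z = 1.645 (z² = 2.706025).
1 + z²/n = 1.003801.
Center = (0.08006 + 0.001900)/1.003801 = 0.08165.
Radicand: p̂(1−p̂)/n + z²/(4n²) = 0.000103437 + 0.000001334 = 0.000104771.
Half-width = z·√(radicand)/denom = 1.645·0.010236/1.003801 = 0.01677.
CI: 0.08165 ± 0.01677 = (0.0649, 0.0984).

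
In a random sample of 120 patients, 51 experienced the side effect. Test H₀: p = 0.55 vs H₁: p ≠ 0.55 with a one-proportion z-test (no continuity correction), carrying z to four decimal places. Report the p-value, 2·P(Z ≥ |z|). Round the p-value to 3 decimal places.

p-value = 0.006

p̂ = 51/120 = 0.42500.
SE₀ = √(0.55·0.45/120) = 0.045415.
z = (p̂ − p₀)/SE = (51/120 − 0.55)/0.045415 ≈ -2.7524.
From the standard normal, 2·P(Z ≥ |z|) = 0.006.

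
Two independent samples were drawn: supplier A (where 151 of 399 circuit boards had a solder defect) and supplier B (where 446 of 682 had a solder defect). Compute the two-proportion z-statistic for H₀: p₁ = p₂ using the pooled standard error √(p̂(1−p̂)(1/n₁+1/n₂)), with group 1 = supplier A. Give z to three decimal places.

z = -8.791

Sample proportions: p̂₁ = 151/399 = 0.37845 and p̂₂ = 446/682 = 0.65396.
Pooling: p̂ = 597/1081 = 0.55227.
SE = √[p̂(1−p̂)(1/n₁+1/n₂)] = √[0.55227·0.44773·(1/399+1/682)] ≈ 0.031341.
z = -0.27551/0.031341 = -8.791.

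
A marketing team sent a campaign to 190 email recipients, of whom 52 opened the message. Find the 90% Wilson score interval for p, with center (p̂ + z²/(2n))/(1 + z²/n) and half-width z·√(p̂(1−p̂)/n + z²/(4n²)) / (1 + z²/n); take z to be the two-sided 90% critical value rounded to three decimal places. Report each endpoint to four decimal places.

p̂ = 52/190 = 0.27368; z = 1.645, so z² = 2.706025.
Denominator 1 + z²/n = 1 + 2.706025/190 = 1.014242.
Center = (0.27368 + 0.007121)/1.014242 = 0.27686.
Radicand: p̂(1−p̂)/n + z²/(4n²) = 0.001046217 + 0.000018740 = 0.001064957.
Half-width = 1.645·√0.001064957/1.014242 = 0.05293.
So the interval runs from 0.2239 to 0.3298.

(0.2239, 0.3298)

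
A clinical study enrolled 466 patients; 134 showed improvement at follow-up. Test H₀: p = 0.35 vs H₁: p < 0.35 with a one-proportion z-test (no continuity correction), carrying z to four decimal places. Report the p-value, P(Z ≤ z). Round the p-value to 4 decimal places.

With x = 134 successes in n = 466, p̂ = 0.28755.
Under H₀, SE = √(p₀(1−p₀)/n) = √(0.35·0.65/466) = √0.000488197 = 0.022095.
z = (p̂ − p₀)/SE = (134/466 − 0.35)/0.022095 ≈ -2.8262.
From the standard normal, P(Z ≤ z) = 0.0024.

p-value = 0.0024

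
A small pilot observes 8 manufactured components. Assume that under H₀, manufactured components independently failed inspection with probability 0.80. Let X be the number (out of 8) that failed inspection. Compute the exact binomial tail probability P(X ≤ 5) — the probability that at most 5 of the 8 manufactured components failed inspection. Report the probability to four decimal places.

X ~ Binomial(n=8, p=0.80).
P(X ≤ 5) = Σ_{j=0}^{5} C(8,j)·0.80^j·0.20^{8−j}.
= 0.000003 + 0.000082 + 0.001147 + 0.009175 + 0.045875 + 0.146801 = 0.2031.

P = 0.2031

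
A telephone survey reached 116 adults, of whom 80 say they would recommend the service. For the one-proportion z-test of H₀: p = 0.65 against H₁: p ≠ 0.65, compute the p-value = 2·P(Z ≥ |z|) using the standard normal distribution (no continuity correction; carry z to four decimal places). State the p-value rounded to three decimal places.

The sample proportion is 80/116 = 0.68966.
SE₀ = √(0.65·0.35/116) = 0.044286.
Test statistic (full precision, shown to 4 dp): z = (80/116 − 0.65)/SE₀ ≈ 0.8954.
p-value = 2·P(Z ≥ |z|) with z = 0.8954 → 0.371.

p-value = 0.371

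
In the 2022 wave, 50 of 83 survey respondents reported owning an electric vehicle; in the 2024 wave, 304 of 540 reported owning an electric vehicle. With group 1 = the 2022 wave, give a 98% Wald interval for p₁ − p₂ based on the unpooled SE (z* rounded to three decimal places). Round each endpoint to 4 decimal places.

p̂₁ = 50/83 = 0.60241, p̂₂ = 304/540 = 0.56296; p̂₁ − p̂₂ = 0.03945.
SE = √(0.002885690 + 0.000455622) = √0.003341312 = 0.057804.
z* = 2.326 at the 98% level. Margin of error = 0.13445.
So the interval runs from -0.0950 to 0.1739.

(-0.0950, 0.1739)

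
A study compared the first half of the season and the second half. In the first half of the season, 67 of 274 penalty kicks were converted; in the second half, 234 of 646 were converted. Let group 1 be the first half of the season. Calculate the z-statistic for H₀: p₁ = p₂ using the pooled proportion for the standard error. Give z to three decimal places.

z = -3.480

Sample proportions: p̂₁ = 67/274 = 0.24453 and p̂₂ = 234/646 = 0.36223.
Pooling: p̂ = 301/920 = 0.32717.
Pooled SE = √[0.2201311·0.00519762] ≈ 0.033825.
z = (p̂₁ − p̂₂)/SE = (0.24453 − 0.36223)/0.033825 = -0.11770/0.033825 = -3.480.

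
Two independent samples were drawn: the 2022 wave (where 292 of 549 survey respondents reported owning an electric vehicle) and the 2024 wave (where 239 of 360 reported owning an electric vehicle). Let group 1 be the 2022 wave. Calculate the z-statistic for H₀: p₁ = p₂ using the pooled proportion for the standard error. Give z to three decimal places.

p̂₁ = 292/549 = 0.53188, p̂₂ = 239/360 = 0.66389.
Pooled p̂ = (292+239)/(549+360) = 531/909 = 0.58416.
SE = √[p̂(1−p̂)(1/n₁+1/n₂)] = √[0.58416·0.41584·(1/549+1/360)] ≈ 0.033425.
z = (p̂₁ − p̂₂)/SE = (0.53188 − 0.66389)/0.033425 = -0.13201/0.033425 = -3.949.

z = -3.949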